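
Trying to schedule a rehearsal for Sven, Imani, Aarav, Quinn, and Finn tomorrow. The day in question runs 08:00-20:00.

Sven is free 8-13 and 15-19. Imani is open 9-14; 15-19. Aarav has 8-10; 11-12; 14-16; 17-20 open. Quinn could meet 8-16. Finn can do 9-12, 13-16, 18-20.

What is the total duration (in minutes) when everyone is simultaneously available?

Sven ∩ Imani: 09:00-13:00, 15:00-19:00.
Sven ∩ Imani ∩ Aarav: 09:00-10:00, 11:00-12:00, 15:00-16:00, 17:00-19:00.
Sven ∩ Imani ∩ Aarav ∩ Quinn: 09:00-10:00, 11:00-12:00, 15:00-16:00.
Sven ∩ Imani ∩ Aarav ∩ Quinn ∩ Finn: 09:00-10:00, 11:00-12:00, 15:00-16:00.
So the common availability across everyone is 09:00-10:00, 11:00-12:00, 15:00-16:00.
Summing the common windows: 60 + 60 + 60 = 180 minutes.

180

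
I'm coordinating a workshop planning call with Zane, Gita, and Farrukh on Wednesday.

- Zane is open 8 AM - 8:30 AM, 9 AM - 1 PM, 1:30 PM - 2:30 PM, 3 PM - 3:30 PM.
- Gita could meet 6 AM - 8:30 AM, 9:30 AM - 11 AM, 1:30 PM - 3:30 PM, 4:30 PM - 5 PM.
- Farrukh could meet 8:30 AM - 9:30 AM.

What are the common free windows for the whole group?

none

Zane ∩ Gita: 08:00-08:30, 09:30-11:00, 13:30-14:30, 15:00-15:30.
Zane ∩ Gita ∩ Farrukh: ∅.
There is no time when everyone is free.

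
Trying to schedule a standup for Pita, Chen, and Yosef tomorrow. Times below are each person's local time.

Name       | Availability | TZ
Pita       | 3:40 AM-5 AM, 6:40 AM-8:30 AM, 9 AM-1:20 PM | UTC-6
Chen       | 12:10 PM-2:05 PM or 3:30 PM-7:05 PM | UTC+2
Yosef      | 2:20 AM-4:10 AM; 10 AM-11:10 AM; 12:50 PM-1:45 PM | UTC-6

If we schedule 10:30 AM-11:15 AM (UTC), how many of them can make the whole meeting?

1

Pita in UTC: 09:40-11:00, 12:40-14:30, 15:00-19:20 (add 6h to convert from UTC-6).
Chen in UTC: 10:10-12:05, 13:30-17:05 (subtract 2h to convert from UTC+2).
Yosef in UTC: 08:20-10:10, 16:00-17:10, 18:50-19:45 (add 6h to convert from UTC-6).
Chen can make the full 10:30-11:15 slot — that's 1.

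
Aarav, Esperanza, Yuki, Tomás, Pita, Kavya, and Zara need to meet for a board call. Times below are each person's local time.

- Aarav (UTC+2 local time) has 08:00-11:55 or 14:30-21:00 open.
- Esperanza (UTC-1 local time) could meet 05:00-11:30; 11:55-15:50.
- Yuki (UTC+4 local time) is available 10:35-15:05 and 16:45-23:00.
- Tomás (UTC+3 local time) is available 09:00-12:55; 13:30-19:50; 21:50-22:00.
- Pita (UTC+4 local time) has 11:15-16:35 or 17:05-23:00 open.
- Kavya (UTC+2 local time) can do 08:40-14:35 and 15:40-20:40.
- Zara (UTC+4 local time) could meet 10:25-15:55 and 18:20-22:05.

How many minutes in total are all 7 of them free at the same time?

Aarav in UTC: 06:00-09:55, 12:30-19:00 (subtract 2h to convert from UTC+2).
Esperanza in UTC: 06:00-12:30, 12:55-16:50 (add 1h to convert from UTC-1).
Yuki in UTC: 06:35-11:05, 12:45-19:00 (subtract 4h to convert from UTC+4).
Tomás in UTC: 06:00-09:55, 10:30-16:50, 18:50-19:00 (subtract 3h to convert from UTC+3).
Pita in UTC: 07:15-12:35, 13:05-19:00 (subtract 4h to convert from UTC+4).
Kavya in UTC: 06:40-12:35, 13:40-18:40 (subtract 2h to convert from UTC+2).
Zara in UTC: 06:25-11:55, 14:20-18:05 (subtract 4h to convert from UTC+4).
Aarav ∩ Esperanza: 06:00-09:55, 12:55-16:50.
Aarav ∩ Esperanza ∩ Yuki: 06:35-09:55, 12:55-16:50.
Aarav ∩ Esperanza ∩ Yuki ∩ Tomás: 06:35-09:55, 12:55-16:50.
Aarav ∩ Esperanza ∩ Yuki ∩ Tomás ∩ Pita: 07:15-09:55, 13:05-16:50.
Aarav ∩ Esperanza ∩ Yuki ∩ Tomás ∩ Pita ∩ Kavya: 07:15-09:55, 13:40-16:50.
Aarav ∩ Esperanza ∩ Yuki ∩ Tomás ∩ Pita ∩ Kavya ∩ Zara: 07:15-09:55, 14:20-16:50.
Summing the common windows: 160 + 150 = 310 minutes.

310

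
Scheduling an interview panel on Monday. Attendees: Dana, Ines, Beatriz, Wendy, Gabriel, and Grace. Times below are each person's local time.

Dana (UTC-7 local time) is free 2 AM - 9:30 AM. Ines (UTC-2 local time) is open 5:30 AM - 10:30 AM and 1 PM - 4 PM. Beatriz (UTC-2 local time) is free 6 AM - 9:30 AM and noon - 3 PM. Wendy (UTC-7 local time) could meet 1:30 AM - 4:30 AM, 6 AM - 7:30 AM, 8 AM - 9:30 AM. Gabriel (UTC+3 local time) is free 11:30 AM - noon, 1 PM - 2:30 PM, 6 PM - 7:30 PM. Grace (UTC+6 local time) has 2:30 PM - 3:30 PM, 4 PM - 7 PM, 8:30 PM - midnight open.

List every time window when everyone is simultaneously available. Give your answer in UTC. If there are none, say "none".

Dana in UTC: 09:00-16:30 (add 7h to convert from UTC-7).
Ines in UTC: 07:30-12:30, 15:00-18:00 (add 2h to convert from UTC-2).
Beatriz in UTC: 08:00-11:30, 14:00-17:00 (add 2h to convert from UTC-2).
Wendy in UTC: 08:30-11:30, 13:00-14:30, 15:00-16:30 (add 7h to convert from UTC-7).
Gabriel in UTC: 08:30-09:00, 10:00-11:30, 15:00-16:30 (subtract 3h to convert from UTC+3).
Grace in UTC: 08:30-09:30, 10:00-13:00, 14:30-18:00 (subtract 6h to convert from UTC+6).
Dana ∩ Ines: 09:00-12:30, 15:00-16:30.
Dana ∩ Ines ∩ Beatriz: 09:00-11:30, 15:00-16:30.
Dana ∩ Ines ∩ Beatriz ∩ Wendy: 09:00-11:30, 15:00-16:30.
Dana ∩ Ines ∩ Beatriz ∩ Wendy ∩ Gabriel: 10:00-11:30, 15:00-16:30.
Dana ∩ Ines ∩ Beatriz ∩ Wendy ∩ Gabriel ∩ Grace: 10:00-11:30, 15:00-16:30.

10:00-11:30, 15:00-16:30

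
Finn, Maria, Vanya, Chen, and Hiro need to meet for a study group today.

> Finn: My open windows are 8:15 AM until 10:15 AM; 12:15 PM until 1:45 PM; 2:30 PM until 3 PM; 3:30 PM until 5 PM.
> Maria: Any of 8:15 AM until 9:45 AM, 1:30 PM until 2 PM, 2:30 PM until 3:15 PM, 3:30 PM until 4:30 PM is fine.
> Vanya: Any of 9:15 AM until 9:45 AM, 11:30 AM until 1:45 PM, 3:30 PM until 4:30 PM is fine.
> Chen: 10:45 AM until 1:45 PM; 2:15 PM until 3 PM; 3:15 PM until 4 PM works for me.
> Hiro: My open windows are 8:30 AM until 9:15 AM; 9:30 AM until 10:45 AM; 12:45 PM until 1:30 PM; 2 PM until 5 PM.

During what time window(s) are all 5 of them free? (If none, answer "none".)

Finn ∩ Maria: 08:15-09:45, 13:30-13:45, 14:30-15:00, 15:30-16:30.
Finn ∩ Maria ∩ Vanya: 09:15-09:45, 13:30-13:45, 15:30-16:30.
Finn ∩ Maria ∩ Vanya ∩ Chen: 13:30-13:45, 15:30-16:00.
Finn ∩ Maria ∩ Vanya ∩ Chen ∩ Hiro: 15:30-16:00.
So the common availability across everyone is 15:30-16:00.

15:30-16:00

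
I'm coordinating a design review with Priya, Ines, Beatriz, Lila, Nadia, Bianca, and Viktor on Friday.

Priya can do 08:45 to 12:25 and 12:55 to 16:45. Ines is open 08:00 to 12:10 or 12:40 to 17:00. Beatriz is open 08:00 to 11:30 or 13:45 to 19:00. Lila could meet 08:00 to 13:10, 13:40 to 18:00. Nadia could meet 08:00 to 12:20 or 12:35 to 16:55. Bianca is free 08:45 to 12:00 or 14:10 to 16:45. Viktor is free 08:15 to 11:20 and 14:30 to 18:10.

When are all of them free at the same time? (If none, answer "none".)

Priya ∩ Ines: 08:45-12:10, 12:55-16:45.
Priya ∩ Ines ∩ Beatriz: 08:45-11:30, 13:45-16:45.
Priya ∩ Ines ∩ Beatriz ∩ Lila: 08:45-11:30, 13:45-16:45.
Priya ∩ Ines ∩ Beatriz ∩ Lila ∩ Nadia: 08:45-11:30, 13:45-16:45.
Priya ∩ Ines ∩ Beatriz ∩ Lila ∩ Nadia ∩ Bianca: 08:45-11:30, 14:10-16:45.
Priya ∩ Ines ∩ Beatriz ∩ Lila ∩ Nadia ∩ Bianca ∩ Viktor: 08:45-11:20, 14:30-16:45.

08:45-11:20, 14:30-16:45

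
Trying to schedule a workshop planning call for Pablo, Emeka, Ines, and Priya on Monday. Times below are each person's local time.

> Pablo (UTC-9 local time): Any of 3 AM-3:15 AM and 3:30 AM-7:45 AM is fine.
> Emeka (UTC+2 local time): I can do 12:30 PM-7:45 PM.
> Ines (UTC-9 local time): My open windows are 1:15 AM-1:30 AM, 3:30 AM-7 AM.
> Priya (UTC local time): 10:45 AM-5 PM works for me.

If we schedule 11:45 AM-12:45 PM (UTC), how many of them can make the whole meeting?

Pablo in UTC: 12:00-12:15, 12:30-16:45 (add 9h to convert from UTC-9).
Emeka in UTC: 10:30-17:45 (subtract 2h to convert from UTC+2).
Ines in UTC: 10:15-10:30, 12:30-16:00 (add 9h to convert from UTC-9).
Priya in UTC: 10:45-17:00.
Emeka and Priya can make the full 11:45-12:45 slot — that's 2.

2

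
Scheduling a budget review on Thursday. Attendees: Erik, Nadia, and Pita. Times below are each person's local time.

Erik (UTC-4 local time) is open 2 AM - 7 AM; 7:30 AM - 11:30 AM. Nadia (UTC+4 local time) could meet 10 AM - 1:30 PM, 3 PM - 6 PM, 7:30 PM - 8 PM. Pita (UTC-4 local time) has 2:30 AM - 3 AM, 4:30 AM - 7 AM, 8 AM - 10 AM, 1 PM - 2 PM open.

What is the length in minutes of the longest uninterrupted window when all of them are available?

Erik in UTC: 06:00-11:00, 11:30-15:30 (add 4h to convert from UTC-4).
Nadia in UTC: 06:00-09:30, 11:00-14:00, 15:30-16:00 (subtract 4h to convert from UTC+4).
Pita in UTC: 06:30-07:00, 08:30-11:00, 12:00-14:00, 17:00-18:00 (add 4h to convert from UTC-4).
Erik ∩ Nadia: 06:00-09:30, 11:30-14:00.
Erik ∩ Nadia ∩ Pita: 06:30-07:00, 08:30-09:30, 12:00-14:00.
Those are the intersection windows.
The longest is 12:00-14:00 at 120 minutes.

120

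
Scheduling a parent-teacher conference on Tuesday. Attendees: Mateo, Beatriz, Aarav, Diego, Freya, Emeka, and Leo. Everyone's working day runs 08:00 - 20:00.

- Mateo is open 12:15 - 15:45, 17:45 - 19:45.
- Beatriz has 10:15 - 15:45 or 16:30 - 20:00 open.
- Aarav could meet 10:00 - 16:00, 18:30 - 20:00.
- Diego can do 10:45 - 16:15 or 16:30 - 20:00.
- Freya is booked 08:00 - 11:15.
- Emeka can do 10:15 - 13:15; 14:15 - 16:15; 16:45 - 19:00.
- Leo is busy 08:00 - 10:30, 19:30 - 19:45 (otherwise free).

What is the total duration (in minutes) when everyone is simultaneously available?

Mateo free: 12:15-15:45, 17:45-19:45.
Beatriz free: 10:15-15:45, 16:30-20:00.
Aarav free: 10:00-16:00, 18:30-20:00.
Diego free: 10:45-16:15, 16:30-20:00.
Freya free: 11:15-20:00 (invert busy blocks within the working day).
Emeka free: 10:15-13:15, 14:15-16:15, 16:45-19:00.
Leo free: 10:30-19:30, 19:45-20:00 (invert busy blocks within the working day).
Mateo ∩ Beatriz: 12:15-15:45, 17:45-19:45.
Mateo ∩ Beatriz ∩ Aarav: 12:15-15:45, 18:30-19:45.
Mateo ∩ Beatriz ∩ Aarav ∩ Diego: 12:15-15:45, 18:30-19:45.
Mateo ∩ Beatriz ∩ Aarav ∩ Diego ∩ Freya: 12:15-15:45, 18:30-19:45.
Mateo ∩ Beatriz ∩ Aarav ∩ Diego ∩ Freya ∩ Emeka: 12:15-13:15, 14:15-15:45, 18:30-19:00.
Mateo ∩ Beatriz ∩ Aarav ∩ Diego ∩ Freya ∩ Emeka ∩ Leo: 12:15-13:15, 14:15-15:45, 18:30-19:00.
Summing the common windows: 60 + 90 + 30 = 180 minutes.

180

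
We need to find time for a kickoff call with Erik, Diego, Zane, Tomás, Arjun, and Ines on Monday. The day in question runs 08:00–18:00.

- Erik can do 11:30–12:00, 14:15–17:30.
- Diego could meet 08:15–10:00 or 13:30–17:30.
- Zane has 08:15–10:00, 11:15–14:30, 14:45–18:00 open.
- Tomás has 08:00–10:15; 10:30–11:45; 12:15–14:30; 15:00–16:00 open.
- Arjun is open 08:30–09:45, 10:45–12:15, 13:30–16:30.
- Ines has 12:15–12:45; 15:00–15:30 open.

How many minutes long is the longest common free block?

Erik ∩ Diego: 14:15-17:30.
Erik ∩ Diego ∩ Zane: 14:15-14:30, 14:45-17:30.
Erik ∩ Diego ∩ Zane ∩ Tomás: 14:15-14:30, 15:00-16:00.
Erik ∩ Diego ∩ Zane ∩ Tomás ∩ Arjun: 14:15-14:30, 15:00-16:00.
Erik ∩ Diego ∩ Zane ∩ Tomás ∩ Arjun ∩ Ines: 15:00-15:30.
The longest is 15:00-15:30 at 30 minutes.

30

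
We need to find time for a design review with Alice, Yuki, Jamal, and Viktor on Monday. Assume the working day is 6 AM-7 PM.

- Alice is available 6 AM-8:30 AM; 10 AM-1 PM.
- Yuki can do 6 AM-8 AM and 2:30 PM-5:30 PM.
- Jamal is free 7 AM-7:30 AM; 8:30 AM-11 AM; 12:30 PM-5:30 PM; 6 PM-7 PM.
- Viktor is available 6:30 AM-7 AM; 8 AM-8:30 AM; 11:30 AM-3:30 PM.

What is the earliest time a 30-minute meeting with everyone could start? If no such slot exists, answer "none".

Alice ∩ Yuki: 06:00-08:00.
Alice ∩ Yuki ∩ Jamal: 07:00-07:30.
Alice ∩ Yuki ∩ Jamal ∩ Viktor: ∅.
There is no time when everyone is free.
No common window is at least 30 minutes long.

none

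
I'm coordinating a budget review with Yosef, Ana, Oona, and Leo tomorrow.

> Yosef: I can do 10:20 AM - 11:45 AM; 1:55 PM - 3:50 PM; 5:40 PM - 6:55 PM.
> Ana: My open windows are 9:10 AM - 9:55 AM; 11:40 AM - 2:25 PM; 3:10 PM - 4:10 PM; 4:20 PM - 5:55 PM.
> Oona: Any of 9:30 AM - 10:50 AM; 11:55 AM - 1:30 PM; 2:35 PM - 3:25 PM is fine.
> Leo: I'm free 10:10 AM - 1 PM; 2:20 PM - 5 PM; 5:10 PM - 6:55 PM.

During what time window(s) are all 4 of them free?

Yosef ∩ Ana: 11:40-11:45, 13:55-14:25, 15:10-15:50, 17:40-17:55.
Yosef ∩ Ana ∩ Oona: 15:10-15:25.
Yosef ∩ Ana ∩ Oona ∩ Leo: 15:10-15:25.

15:10-15:25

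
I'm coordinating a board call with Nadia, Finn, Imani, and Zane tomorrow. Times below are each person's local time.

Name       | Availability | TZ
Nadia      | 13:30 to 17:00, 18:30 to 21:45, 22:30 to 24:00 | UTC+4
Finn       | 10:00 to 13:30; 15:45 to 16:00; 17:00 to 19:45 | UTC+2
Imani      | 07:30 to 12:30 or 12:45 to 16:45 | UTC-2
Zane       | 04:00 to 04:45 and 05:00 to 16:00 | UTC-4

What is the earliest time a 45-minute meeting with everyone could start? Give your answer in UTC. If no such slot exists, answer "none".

Nadia in UTC: 09:30-13:00, 14:30-17:45, 18:30-20:00 (subtract 4h to convert from UTC+4).
Finn in UTC: 08:00-11:30, 13:45-14:00, 15:00-17:45 (subtract 2h to convert from UTC+2).
Imani in UTC: 09:30-14:30, 14:45-18:45 (add 2h to convert from UTC-2).
Zane in UTC: 08:00-08:45, 09:00-20:00 (add 4h to convert from UTC-4).
Nadia ∩ Finn: 09:30-11:30, 15:00-17:45.
Nadia ∩ Finn ∩ Imani: 09:30-11:30, 15:00-17:45.
Nadia ∩ Finn ∩ Imani ∩ Zane: 09:30-11:30, 15:00-17:45.
Those are the intersection windows.
The first common window of at least 45 minutes is 09:30-11:30, so the earliest start is 09:30.

09:30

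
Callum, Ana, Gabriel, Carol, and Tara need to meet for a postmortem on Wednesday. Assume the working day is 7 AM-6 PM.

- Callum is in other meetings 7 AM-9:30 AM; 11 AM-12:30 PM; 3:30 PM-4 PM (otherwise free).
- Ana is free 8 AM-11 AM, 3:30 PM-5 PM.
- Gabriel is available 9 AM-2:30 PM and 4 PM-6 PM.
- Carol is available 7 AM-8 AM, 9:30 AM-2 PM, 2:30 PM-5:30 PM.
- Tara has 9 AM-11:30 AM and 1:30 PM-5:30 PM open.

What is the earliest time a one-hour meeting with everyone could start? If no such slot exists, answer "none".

Callum free: 09:30-11:00, 12:30-15:30, 16:00-18:00 (invert busy blocks within the working day).
Ana free: 08:00-11:00, 15:30-17:00.
Gabriel free: 09:00-14:30, 16:00-18:00.
Carol free: 07:00-08:00, 09:30-14:00, 14:30-17:30.
Tara free: 09:00-11:30, 13:30-17:30.
Callum ∩ Ana: 09:30-11:00, 16:00-17:00.
Callum ∩ Ana ∩ Gabriel: 09:30-11:00, 16:00-17:00.
Callum ∩ Ana ∩ Gabriel ∩ Carol: 09:30-11:00, 16:00-17:00.
Callum ∩ Ana ∩ Gabriel ∩ Carol ∩ Tara: 09:30-11:00, 16:00-17:00.
So the common availability across everyone is 09:30-11:00, 16:00-17:00.
The first common window of at least 60 minutes is 09:30-11:00, so the earliest start is 09:30.

09:30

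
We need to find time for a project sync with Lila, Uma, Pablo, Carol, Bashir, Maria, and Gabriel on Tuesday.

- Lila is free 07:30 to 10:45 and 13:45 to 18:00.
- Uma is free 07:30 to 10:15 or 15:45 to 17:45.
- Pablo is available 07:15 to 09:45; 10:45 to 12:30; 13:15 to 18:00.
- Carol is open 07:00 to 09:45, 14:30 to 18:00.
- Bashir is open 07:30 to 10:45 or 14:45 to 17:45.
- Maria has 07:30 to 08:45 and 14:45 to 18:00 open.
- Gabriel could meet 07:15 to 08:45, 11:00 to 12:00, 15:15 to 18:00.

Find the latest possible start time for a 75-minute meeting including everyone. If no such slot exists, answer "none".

16:30

Lila ∩ Uma: 07:30-10:15, 15:45-17:45.
Lila ∩ Uma ∩ Pablo: 07:30-09:45, 15:45-17:45.
Lila ∩ Uma ∩ Pablo ∩ Carol: 07:30-09:45, 15:45-17:45.
Lila ∩ Uma ∩ Pablo ∩ Carol ∩ Bashir: 07:30-09:45, 15:45-17:45.
Lila ∩ Uma ∩ Pablo ∩ Carol ∩ Bashir ∩ Maria: 07:30-08:45, 15:45-17:45.
Lila ∩ Uma ∩ Pablo ∩ Carol ∩ Bashir ∩ Maria ∩ Gabriel: 07:30-08:45, 15:45-17:45.
The last common window of at least 75 minutes is 15:45-17:45; a 75-minute meeting can start as late as 16:30 and still end by 17:45.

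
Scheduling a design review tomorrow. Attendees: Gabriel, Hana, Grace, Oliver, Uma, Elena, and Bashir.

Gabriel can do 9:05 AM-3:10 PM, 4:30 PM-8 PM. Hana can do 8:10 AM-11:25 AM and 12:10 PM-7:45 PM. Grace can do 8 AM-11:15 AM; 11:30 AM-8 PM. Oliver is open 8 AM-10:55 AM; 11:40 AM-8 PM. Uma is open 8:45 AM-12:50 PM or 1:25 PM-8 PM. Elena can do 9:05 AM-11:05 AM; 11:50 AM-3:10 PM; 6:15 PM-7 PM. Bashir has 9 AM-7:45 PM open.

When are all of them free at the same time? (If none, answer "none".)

Gabriel ∩ Hana: 09:05-11:25, 12:10-15:10, 16:30-19:45.
Gabriel ∩ Hana ∩ Grace: 09:05-11:15, 12:10-15:10, 16:30-19:45.
Gabriel ∩ Hana ∩ Grace ∩ Oliver: 09:05-10:55, 12:10-15:10, 16:30-19:45.
Gabriel ∩ Hana ∩ Grace ∩ Oliver ∩ Uma: 09:05-10:55, 12:10-12:50, 13:25-15:10, 16:30-19:45.
Gabriel ∩ Hana ∩ Grace ∩ Oliver ∩ Uma ∩ Elena: 09:05-10:55, 12:10-12:50, 13:25-15:10, 18:15-19:00.
Gabriel ∩ Hana ∩ Grace ∩ Oliver ∩ Uma ∩ Elena ∩ Bashir: 09:05-10:55, 12:10-12:50, 13:25-15:10, 18:15-19:00.

09:05-10:55, 12:10-12:50, 13:25-15:10, 18:15-19:00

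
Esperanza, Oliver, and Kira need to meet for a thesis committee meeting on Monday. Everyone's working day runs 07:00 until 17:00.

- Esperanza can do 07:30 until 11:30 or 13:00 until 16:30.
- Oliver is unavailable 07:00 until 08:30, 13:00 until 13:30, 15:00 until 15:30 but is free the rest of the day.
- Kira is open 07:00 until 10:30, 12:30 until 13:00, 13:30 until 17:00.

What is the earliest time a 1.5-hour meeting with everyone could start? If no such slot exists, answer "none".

08:30

Esperanza free: 07:30-11:30, 13:00-16:30.
Oliver free: 08:30-13:00, 13:30-15:00, 15:30-17:00 (invert busy blocks within the working day).
Kira free: 07:00-10:30, 12:30-13:00, 13:30-17:00.
Esperanza ∩ Oliver: 08:30-11:30, 13:30-15:00, 15:30-16:30.
Esperanza ∩ Oliver ∩ Kira: 08:30-10:30, 13:30-15:00, 15:30-16:30.
So the common availability across everyone is 08:30-10:30, 13:30-15:00, 15:30-16:30.
The first common window of at least 90 minutes is 08:30-10:30, so the earliest start is 08:30.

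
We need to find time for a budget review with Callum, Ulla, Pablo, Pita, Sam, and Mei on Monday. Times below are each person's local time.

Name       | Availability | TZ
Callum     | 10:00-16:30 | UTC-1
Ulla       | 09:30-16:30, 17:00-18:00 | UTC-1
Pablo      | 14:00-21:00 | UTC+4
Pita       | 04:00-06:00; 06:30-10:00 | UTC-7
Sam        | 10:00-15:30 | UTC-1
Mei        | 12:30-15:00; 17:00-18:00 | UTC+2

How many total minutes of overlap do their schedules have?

180

Callum in UTC: 11:00-17:30 (add 1h to convert from UTC-1).
Ulla in UTC: 10:30-17:30, 18:00-19:00 (add 1h to convert from UTC-1).
Pablo in UTC: 10:00-17:00 (subtract 4h to convert from UTC+4).
Pita in UTC: 11:00-13:00, 13:30-17:00 (add 7h to convert from UTC-7).
Sam in UTC: 11:00-16:30 (add 1h to convert from UTC-1).
Mei in UTC: 10:30-13:00, 15:00-16:00 (subtract 2h to convert from UTC+2).
Callum ∩ Ulla: 11:00-17:30.
Callum ∩ Ulla ∩ Pablo: 11:00-17:00.
Callum ∩ Ulla ∩ Pablo ∩ Pita: 11:00-13:00, 13:30-17:00.
Callum ∩ Ulla ∩ Pablo ∩ Pita ∩ Sam: 11:00-13:00, 13:30-16:30.
Callum ∩ Ulla ∩ Pablo ∩ Pita ∩ Sam ∩ Mei: 11:00-13:00, 15:00-16:00.
Summing the common windows: 120 + 60 = 180 minutes.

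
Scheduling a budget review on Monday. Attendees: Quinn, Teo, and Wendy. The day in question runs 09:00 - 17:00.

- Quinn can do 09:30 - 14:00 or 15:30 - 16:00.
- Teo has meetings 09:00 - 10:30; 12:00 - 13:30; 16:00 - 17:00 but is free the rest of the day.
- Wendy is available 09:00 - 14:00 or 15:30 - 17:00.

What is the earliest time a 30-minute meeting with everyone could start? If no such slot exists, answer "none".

Quinn free: 09:30-14:00, 15:30-16:00.
Teo free: 10:30-12:00, 13:30-16:00 (invert busy blocks within the working day).
Wendy free: 09:00-14:00, 15:30-17:00.
Quinn ∩ Teo: 10:30-12:00, 13:30-14:00, 15:30-16:00.
Quinn ∩ Teo ∩ Wendy: 10:30-12:00, 13:30-14:00, 15:30-16:00.
So the common availability across everyone is 10:30-12:00, 13:30-14:00, 15:30-16:00.
The first common window of at least 30 minutes is 10:30-12:00, so the earliest start is 10:30.

10:30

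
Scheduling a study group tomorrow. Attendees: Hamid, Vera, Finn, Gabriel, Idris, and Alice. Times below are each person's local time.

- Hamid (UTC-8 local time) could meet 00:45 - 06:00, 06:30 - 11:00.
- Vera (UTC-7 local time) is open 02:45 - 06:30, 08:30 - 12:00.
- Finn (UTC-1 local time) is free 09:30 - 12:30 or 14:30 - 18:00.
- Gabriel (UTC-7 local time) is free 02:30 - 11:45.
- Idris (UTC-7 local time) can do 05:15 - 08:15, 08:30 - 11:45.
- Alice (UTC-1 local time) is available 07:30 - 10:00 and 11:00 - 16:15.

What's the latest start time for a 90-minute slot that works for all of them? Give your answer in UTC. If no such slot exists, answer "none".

15:45

Hamid in UTC: 08:45-14:00, 14:30-19:00 (add 8h to convert from UTC-8).
Vera in UTC: 09:45-13:30, 15:30-19:00 (add 7h to convert from UTC-7).
Finn in UTC: 10:30-13:30, 15:30-19:00 (add 1h to convert from UTC-1).
Gabriel in UTC: 09:30-18:45 (add 7h to convert from UTC-7).
Idris in UTC: 12:15-15:15, 15:30-18:45 (add 7h to convert from UTC-7).
Alice in UTC: 08:30-11:00, 12:00-17:15 (add 1h to convert from UTC-1).
Hamid ∩ Vera: 09:45-13:30, 15:30-19:00.
Hamid ∩ Vera ∩ Finn: 10:30-13:30, 15:30-19:00.
Hamid ∩ Vera ∩ Finn ∩ Gabriel: 10:30-13:30, 15:30-18:45.
Hamid ∩ Vera ∩ Finn ∩ Gabriel ∩ Idris: 12:15-13:30, 15:30-18:45.
Hamid ∩ Vera ∩ Finn ∩ Gabriel ∩ Idris ∩ Alice: 12:15-13:30, 15:30-17:15.
So the common availability across everyone is 12:15-13:30, 15:30-17:15.
The last common window of at least 90 minutes is 15:30-17:15; a 90-minute meeting can start as late as 15:45 and still end by 17:15.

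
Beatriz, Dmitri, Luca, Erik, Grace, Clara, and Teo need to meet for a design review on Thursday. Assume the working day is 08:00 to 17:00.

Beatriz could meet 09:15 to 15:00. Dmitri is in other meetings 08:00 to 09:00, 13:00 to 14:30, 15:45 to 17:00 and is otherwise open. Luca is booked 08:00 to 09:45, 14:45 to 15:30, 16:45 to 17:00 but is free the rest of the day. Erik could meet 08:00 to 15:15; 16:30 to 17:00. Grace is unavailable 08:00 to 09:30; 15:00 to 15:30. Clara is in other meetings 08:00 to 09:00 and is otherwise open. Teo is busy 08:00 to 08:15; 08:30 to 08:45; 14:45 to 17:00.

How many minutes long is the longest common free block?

195

Beatriz free: 09:15-15:00.
Dmitri free: 09:00-13:00, 14:30-15:45 (invert busy blocks within the working day).
Luca free: 09:45-14:45, 15:30-16:45 (invert busy blocks within the working day).
Erik free: 08:00-15:15, 16:30-17:00.
Grace free: 09:30-15:00, 15:30-17:00 (invert busy blocks within the working day).
Clara free: 09:00-17:00 (invert busy blocks within the working day).
Teo free: 08:15-08:30, 08:45-14:45 (invert busy blocks within the working day).
Beatriz ∩ Dmitri: 09:15-13:00, 14:30-15:00.
Beatriz ∩ Dmitri ∩ Luca: 09:45-13:00, 14:30-14:45.
Beatriz ∩ Dmitri ∩ Luca ∩ Erik: 09:45-13:00, 14:30-14:45.
Beatriz ∩ Dmitri ∩ Luca ∩ Erik ∩ Grace: 09:45-13:00, 14:30-14:45.
Beatriz ∩ Dmitri ∩ Luca ∩ Erik ∩ Grace ∩ Clara: 09:45-13:00, 14:30-14:45.
Beatriz ∩ Dmitri ∩ Luca ∩ Erik ∩ Grace ∩ Clara ∩ Teo: 09:45-13:00, 14:30-14:45.
The longest is 09:45-13:00 at 195 minutes.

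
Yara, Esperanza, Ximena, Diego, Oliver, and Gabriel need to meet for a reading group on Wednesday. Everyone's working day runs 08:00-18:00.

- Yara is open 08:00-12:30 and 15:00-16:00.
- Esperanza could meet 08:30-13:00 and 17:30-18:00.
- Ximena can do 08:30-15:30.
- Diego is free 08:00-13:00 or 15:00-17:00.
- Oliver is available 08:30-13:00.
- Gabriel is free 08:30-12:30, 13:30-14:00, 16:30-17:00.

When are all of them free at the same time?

Yara ∩ Esperanza: 08:30-12:30.
Yara ∩ Esperanza ∩ Ximena: 08:30-12:30.
Yara ∩ Esperanza ∩ Ximena ∩ Diego: 08:30-12:30.
Yara ∩ Esperanza ∩ Ximena ∩ Diego ∩ Oliver: 08:30-12:30.
Yara ∩ Esperanza ∩ Ximena ∩ Diego ∩ Oliver ∩ Gabriel: 08:30-12:30.

08:30-12:30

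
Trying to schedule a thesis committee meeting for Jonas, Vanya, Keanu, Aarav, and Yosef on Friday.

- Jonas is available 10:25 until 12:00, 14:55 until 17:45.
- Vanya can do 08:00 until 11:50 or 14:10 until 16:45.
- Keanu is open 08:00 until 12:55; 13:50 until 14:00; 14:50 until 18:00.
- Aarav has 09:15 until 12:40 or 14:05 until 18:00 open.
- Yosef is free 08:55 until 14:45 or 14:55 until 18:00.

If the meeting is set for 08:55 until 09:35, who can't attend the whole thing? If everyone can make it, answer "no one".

Aarav, Jonas

Jonas: not fully free for 08:55-09:35. Vanya: free for 08:55-09:35. Keanu: free for 08:55-09:35. Aarav: not fully free for 08:55-09:35. Yosef: free for 08:55-09:35.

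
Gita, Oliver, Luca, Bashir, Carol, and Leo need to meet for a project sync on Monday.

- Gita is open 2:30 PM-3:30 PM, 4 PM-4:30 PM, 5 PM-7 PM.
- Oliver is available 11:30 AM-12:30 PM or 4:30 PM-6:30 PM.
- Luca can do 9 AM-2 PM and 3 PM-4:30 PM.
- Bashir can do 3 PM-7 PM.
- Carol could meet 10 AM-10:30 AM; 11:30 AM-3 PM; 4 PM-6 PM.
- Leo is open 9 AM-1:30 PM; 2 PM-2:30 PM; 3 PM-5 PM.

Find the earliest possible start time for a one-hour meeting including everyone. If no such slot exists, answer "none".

Gita ∩ Oliver: 17:00-18:30.
Gita ∩ Oliver ∩ Luca: ∅.
Gita ∩ Oliver ∩ Luca ∩ Bashir: ∅.
Gita ∩ Oliver ∩ Luca ∩ Bashir ∩ Carol: ∅.
Gita ∩ Oliver ∩ Luca ∩ Bashir ∩ Carol ∩ Leo: ∅.
There is no time when everyone is free.
No common window is at least 60 minutes long.

none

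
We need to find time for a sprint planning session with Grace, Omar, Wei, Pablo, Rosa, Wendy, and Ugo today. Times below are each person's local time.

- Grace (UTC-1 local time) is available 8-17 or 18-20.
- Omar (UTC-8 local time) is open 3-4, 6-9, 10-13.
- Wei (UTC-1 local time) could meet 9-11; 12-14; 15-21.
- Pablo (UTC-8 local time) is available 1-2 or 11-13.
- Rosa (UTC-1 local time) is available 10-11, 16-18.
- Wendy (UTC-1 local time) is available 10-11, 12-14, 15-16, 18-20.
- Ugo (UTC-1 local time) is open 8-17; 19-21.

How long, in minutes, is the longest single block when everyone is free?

0

Grace in UTC: 09:00-18:00, 19:00-21:00 (add 1h to convert from UTC-1).
Omar in UTC: 11:00-12:00, 14:00-17:00, 18:00-21:00 (add 8h to convert from UTC-8).
Wei in UTC: 10:00-12:00, 13:00-15:00, 16:00-22:00 (add 1h to convert from UTC-1).
Pablo in UTC: 09:00-10:00, 19:00-21:00 (add 8h to convert from UTC-8).
Rosa in UTC: 11:00-12:00, 17:00-19:00 (add 1h to convert from UTC-1).
Wendy in UTC: 11:00-12:00, 13:00-15:00, 16:00-17:00, 19:00-21:00 (add 1h to convert from UTC-1).
Ugo in UTC: 09:00-18:00, 20:00-22:00 (add 1h to convert from UTC-1).
Grace ∩ Omar: 11:00-12:00, 14:00-17:00, 19:00-21:00.
Grace ∩ Omar ∩ Wei: 11:00-12:00, 14:00-15:00, 16:00-17:00, 19:00-21:00.
Grace ∩ Omar ∩ Wei ∩ Pablo: 19:00-21:00.
Grace ∩ Omar ∩ Wei ∩ Pablo ∩ Rosa: ∅.
Grace ∩ Omar ∩ Wei ∩ Pablo ∩ Rosa ∩ Wendy: ∅.
Grace ∩ Omar ∩ Wei ∩ Pablo ∩ Rosa ∩ Wendy ∩ Ugo: ∅.
There is no time when everyone is free.
No common window exists, so the longest block is 0 minutes.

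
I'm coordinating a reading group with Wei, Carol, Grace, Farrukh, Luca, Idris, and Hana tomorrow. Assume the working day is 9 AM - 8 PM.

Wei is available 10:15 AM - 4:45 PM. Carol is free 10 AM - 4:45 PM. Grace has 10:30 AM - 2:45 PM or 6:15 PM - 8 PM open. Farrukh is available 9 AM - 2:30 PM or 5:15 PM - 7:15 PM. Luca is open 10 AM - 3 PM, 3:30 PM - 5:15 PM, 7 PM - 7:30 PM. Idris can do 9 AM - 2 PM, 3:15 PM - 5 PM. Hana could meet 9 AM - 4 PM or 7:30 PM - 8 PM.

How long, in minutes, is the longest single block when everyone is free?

210

Wei ∩ Carol: 10:15-16:45.
Wei ∩ Carol ∩ Grace: 10:30-14:45.
Wei ∩ Carol ∩ Grace ∩ Farrukh: 10:30-14:30.
Wei ∩ Carol ∩ Grace ∩ Farrukh ∩ Luca: 10:30-14:30.
Wei ∩ Carol ∩ Grace ∩ Farrukh ∩ Luca ∩ Idris: 10:30-14:00.
Wei ∩ Carol ∩ Grace ∩ Farrukh ∩ Luca ∩ Idris ∩ Hana: 10:30-14:00.
The longest is 10:30-14:00 at 210 minutes.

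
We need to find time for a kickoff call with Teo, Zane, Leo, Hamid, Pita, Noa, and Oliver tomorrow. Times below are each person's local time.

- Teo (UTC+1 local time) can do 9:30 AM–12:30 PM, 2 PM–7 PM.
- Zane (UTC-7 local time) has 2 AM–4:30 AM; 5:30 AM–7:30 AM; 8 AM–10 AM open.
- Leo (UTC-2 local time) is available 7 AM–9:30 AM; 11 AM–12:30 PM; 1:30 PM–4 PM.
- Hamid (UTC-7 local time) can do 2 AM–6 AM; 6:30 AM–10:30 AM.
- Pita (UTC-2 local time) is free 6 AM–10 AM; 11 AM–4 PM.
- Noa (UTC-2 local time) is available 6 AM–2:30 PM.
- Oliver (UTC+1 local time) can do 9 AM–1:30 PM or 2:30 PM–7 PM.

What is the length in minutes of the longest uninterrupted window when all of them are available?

150

Teo in UTC: 08:30-11:30, 13:00-18:00 (subtract 1h to convert from UTC+1).
Zane in UTC: 09:00-11:30, 12:30-14:30, 15:00-17:00 (add 7h to convert from UTC-7).
Leo in UTC: 09:00-11:30, 13:00-14:30, 15:30-18:00 (add 2h to convert from UTC-2).
Hamid in UTC: 09:00-13:00, 13:30-17:30 (add 7h to convert from UTC-7).
Pita in UTC: 08:00-12:00, 13:00-18:00 (add 2h to convert from UTC-2).
Noa in UTC: 08:00-16:30 (add 2h to convert from UTC-2).
Oliver in UTC: 08:00-12:30, 13:30-18:00 (subtract 1h to convert from UTC+1).
Teo ∩ Zane: 09:00-11:30, 13:00-14:30, 15:00-17:00.
Teo ∩ Zane ∩ Leo: 09:00-11:30, 13:00-14:30, 15:30-17:00.
Teo ∩ Zane ∩ Leo ∩ Hamid: 09:00-11:30, 13:30-14:30, 15:30-17:00.
Teo ∩ Zane ∩ Leo ∩ Hamid ∩ Pita: 09:00-11:30, 13:30-14:30, 15:30-17:00.
Teo ∩ Zane ∩ Leo ∩ Hamid ∩ Pita ∩ Noa: 09:00-11:30, 13:30-14:30, 15:30-16:30.
Teo ∩ Zane ∩ Leo ∩ Hamid ∩ Pita ∩ Noa ∩ Oliver: 09:00-11:30, 13:30-14:30, 15:30-16:30.
Those are the intersection windows.
The longest is 09:00-11:30 at 150 minutes.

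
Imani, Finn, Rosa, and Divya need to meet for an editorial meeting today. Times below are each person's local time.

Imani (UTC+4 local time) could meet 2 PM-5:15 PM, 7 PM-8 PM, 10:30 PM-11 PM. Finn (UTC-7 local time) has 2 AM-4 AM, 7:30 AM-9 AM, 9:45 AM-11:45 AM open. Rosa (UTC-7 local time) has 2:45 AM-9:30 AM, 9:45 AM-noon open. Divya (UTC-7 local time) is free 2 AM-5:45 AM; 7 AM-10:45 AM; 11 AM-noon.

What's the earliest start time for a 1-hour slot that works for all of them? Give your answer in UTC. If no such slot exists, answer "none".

10:00

Imani in UTC: 10:00-13:15, 15:00-16:00, 18:30-19:00 (subtract 4h to convert from UTC+4).
Finn in UTC: 09:00-11:00, 14:30-16:00, 16:45-18:45 (add 7h to convert from UTC-7).
Rosa in UTC: 09:45-16:30, 16:45-19:00 (add 7h to convert from UTC-7).
Divya in UTC: 09:00-12:45, 14:00-17:45, 18:00-19:00 (add 7h to convert from UTC-7).
Imani ∩ Finn: 10:00-11:00, 15:00-16:00, 18:30-18:45.
Imani ∩ Finn ∩ Rosa: 10:00-11:00, 15:00-16:00, 18:30-18:45.
Imani ∩ Finn ∩ Rosa ∩ Divya: 10:00-11:00, 15:00-16:00, 18:30-18:45.
So the common availability across everyone is 10:00-11:00, 15:00-16:00, 18:30-18:45.
The first common window of at least 60 minutes is 10:00-11:00, so the earliest start is 10:00.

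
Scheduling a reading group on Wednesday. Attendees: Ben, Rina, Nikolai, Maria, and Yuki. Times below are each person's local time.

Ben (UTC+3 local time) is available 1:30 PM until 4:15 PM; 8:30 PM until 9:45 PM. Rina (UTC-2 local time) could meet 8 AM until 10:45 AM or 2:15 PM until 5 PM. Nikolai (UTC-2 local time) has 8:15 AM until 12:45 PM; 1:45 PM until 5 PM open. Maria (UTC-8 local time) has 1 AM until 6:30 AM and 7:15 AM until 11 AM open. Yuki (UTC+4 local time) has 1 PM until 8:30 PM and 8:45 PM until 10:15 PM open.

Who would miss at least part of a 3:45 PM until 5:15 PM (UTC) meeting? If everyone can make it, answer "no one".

Ben in UTC: 10:30-13:15, 17:30-18:45 (subtract 3h to convert from UTC+3).
Rina in UTC: 10:00-12:45, 16:15-19:00 (add 2h to convert from UTC-2).
Nikolai in UTC: 10:15-14:45, 15:45-19:00 (add 2h to convert from UTC-2).
Maria in UTC: 09:00-14:30, 15:15-19:00 (add 8h to convert from UTC-8).
Yuki in UTC: 09:00-16:30, 16:45-18:15 (subtract 4h to convert from UTC+4).
Ben: not fully free for 15:45-17:15. Rina: not fully free for 15:45-17:15. Nikolai: free for 15:45-17:15. Maria: free for 15:45-17:15. Yuki: not fully free for 15:45-17:15.

Ben, Rina, Yuki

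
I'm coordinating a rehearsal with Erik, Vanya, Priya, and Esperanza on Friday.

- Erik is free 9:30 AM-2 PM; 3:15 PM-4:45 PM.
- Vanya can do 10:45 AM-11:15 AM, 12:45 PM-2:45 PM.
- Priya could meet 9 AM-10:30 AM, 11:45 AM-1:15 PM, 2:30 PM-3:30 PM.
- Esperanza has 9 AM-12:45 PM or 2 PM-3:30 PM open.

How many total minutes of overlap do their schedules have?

Erik ∩ Vanya: 10:45-11:15, 12:45-14:00.
Erik ∩ Vanya ∩ Priya: 12:45-13:15.
Erik ∩ Vanya ∩ Priya ∩ Esperanza: ∅.
There is no time when everyone is free.
There is no common window, so the total is 0 minutes.

0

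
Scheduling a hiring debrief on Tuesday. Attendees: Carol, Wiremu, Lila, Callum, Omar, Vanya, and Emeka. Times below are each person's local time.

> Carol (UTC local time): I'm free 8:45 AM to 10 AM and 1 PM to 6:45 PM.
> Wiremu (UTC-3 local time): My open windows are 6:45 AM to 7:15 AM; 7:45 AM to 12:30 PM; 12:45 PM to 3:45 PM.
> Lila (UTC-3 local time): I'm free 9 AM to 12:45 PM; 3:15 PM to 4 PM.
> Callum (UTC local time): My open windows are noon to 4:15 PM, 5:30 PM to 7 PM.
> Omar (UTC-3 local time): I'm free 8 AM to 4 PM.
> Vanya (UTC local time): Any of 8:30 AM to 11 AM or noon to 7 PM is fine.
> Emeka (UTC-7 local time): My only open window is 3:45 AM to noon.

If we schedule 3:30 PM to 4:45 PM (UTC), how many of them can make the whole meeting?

4

Carol in UTC: 08:45-10:00, 13:00-18:45.
Wiremu in UTC: 09:45-10:15, 10:45-15:30, 15:45-18:45 (add 3h to convert from UTC-3).
Lila in UTC: 12:00-15:45, 18:15-19:00 (add 3h to convert from UTC-3).
Callum in UTC: 12:00-16:15, 17:30-19:00.
Omar in UTC: 11:00-19:00 (add 3h to convert from UTC-3).
Vanya in UTC: 08:30-11:00, 12:00-19:00.
Emeka in UTC: 10:45-19:00 (add 7h to convert from UTC-7).
Carol, Omar, Vanya, and Emeka can make the full 15:30-16:45 slot — that's 4.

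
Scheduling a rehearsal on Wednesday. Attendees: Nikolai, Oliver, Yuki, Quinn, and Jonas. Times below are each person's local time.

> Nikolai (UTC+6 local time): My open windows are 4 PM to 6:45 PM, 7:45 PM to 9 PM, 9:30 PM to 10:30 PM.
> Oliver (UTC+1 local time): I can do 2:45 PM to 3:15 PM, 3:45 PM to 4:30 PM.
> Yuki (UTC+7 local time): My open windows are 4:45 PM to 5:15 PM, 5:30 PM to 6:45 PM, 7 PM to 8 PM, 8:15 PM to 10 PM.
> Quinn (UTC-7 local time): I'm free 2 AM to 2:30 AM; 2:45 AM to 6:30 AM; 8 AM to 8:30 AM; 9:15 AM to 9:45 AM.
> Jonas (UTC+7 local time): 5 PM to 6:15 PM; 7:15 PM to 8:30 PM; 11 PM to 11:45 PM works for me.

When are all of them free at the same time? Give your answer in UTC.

Nikolai in UTC: 10:00-12:45, 13:45-15:00, 15:30-16:30 (subtract 6h to convert from UTC+6).
Oliver in UTC: 13:45-14:15, 14:45-15:30 (subtract 1h to convert from UTC+1).
Yuki in UTC: 09:45-10:15, 10:30-11:45, 12:00-13:00, 13:15-15:00 (subtract 7h to convert from UTC+7).
Quinn in UTC: 09:00-09:30, 09:45-13:30, 15:00-15:30, 16:15-16:45 (add 7h to convert from UTC-7).
Jonas in UTC: 10:00-11:15, 12:15-13:30, 16:00-16:45 (subtract 7h to convert from UTC+7).
Nikolai ∩ Oliver: 13:45-14:15, 14:45-15:00.
Nikolai ∩ Oliver ∩ Yuki: 13:45-14:15, 14:45-15:00.
Nikolai ∩ Oliver ∩ Yuki ∩ Quinn: ∅.
Nikolai ∩ Oliver ∩ Yuki ∩ Quinn ∩ Jonas: ∅.
There is no time when everyone is free.

none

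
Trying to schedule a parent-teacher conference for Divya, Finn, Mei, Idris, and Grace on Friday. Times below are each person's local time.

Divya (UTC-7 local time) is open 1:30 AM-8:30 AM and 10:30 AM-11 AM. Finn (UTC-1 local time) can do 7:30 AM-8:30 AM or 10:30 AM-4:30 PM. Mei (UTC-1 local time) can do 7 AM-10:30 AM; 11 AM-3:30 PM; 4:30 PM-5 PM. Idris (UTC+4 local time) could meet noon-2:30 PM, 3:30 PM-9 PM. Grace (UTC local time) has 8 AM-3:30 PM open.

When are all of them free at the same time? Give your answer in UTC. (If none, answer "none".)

Divya in UTC: 08:30-15:30, 17:30-18:00 (add 7h to convert from UTC-7).
Finn in UTC: 08:30-09:30, 11:30-17:30 (add 1h to convert from UTC-1).
Mei in UTC: 08:00-11:30, 12:00-16:30, 17:30-18:00 (add 1h to convert from UTC-1).
Idris in UTC: 08:00-10:30, 11:30-17:00 (subtract 4h to convert from UTC+4).
Grace in UTC: 08:00-15:30.
Divya ∩ Finn: 08:30-09:30, 11:30-15:30.
Divya ∩ Finn ∩ Mei: 08:30-09:30, 12:00-15:30.
Divya ∩ Finn ∩ Mei ∩ Idris: 08:30-09:30, 12:00-15:30.
Divya ∩ Finn ∩ Mei ∩ Idris ∩ Grace: 08:30-09:30, 12:00-15:30.

08:30-09:30, 12:00-15:30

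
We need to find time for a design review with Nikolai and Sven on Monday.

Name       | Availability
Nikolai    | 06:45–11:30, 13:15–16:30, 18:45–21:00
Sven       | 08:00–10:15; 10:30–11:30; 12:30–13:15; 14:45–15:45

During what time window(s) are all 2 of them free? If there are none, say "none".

08:00-10:15, 10:30-11:30, 14:45-15:45

Nikolai ∩ Sven: 08:00-10:15, 10:30-11:30, 14:45-15:45.
Those are the intersection windows.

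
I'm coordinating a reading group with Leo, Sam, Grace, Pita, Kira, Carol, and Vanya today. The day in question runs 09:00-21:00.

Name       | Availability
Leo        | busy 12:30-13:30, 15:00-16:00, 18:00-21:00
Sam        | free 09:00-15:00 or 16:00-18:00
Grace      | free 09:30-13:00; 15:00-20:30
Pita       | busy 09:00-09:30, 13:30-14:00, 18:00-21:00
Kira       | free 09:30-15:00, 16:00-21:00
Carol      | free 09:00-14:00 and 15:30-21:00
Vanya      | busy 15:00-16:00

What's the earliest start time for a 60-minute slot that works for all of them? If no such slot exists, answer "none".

Leo free: 09:00-12:30, 13:30-15:00, 16:00-18:00 (invert busy blocks within the working day).
Sam free: 09:00-15:00, 16:00-18:00.
Grace free: 09:30-13:00, 15:00-20:30.
Pita free: 09:30-13:30, 14:00-18:00 (invert busy blocks within the working day).
Kira free: 09:30-15:00, 16:00-21:00.
Carol free: 09:00-14:00, 15:30-21:00.
Vanya free: 09:00-15:00, 16:00-21:00 (invert busy blocks within the working day).
Leo ∩ Sam: 09:00-12:30, 13:30-15:00, 16:00-18:00.
Leo ∩ Sam ∩ Grace: 09:30-12:30, 16:00-18:00.
Leo ∩ Sam ∩ Grace ∩ Pita: 09:30-12:30, 16:00-18:00.
Leo ∩ Sam ∩ Grace ∩ Pita ∩ Kira: 09:30-12:30, 16:00-18:00.
Leo ∩ Sam ∩ Grace ∩ Pita ∩ Kira ∩ Carol: 09:30-12:30, 16:00-18:00.
Leo ∩ Sam ∩ Grace ∩ Pita ∩ Kira ∩ Carol ∩ Vanya: 09:30-12:30, 16:00-18:00.
The first common window of at least 60 minutes is 09:30-12:30, so the earliest start is 09:30.

09:30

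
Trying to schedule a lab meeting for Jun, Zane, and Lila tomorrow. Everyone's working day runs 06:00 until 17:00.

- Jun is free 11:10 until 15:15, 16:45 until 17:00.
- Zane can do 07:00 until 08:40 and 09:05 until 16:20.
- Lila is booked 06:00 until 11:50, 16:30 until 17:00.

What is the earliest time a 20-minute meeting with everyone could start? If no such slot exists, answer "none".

Jun free: 11:10-15:15, 16:45-17:00.
Zane free: 07:00-08:40, 09:05-16:20.
Lila free: 11:50-16:30 (invert busy blocks within the working day).
Jun ∩ Zane: 11:10-15:15.
Jun ∩ Zane ∩ Lila: 11:50-15:15.
The first common window of at least 20 minutes is 11:50-15:15, so the earliest start is 11:50.

11:50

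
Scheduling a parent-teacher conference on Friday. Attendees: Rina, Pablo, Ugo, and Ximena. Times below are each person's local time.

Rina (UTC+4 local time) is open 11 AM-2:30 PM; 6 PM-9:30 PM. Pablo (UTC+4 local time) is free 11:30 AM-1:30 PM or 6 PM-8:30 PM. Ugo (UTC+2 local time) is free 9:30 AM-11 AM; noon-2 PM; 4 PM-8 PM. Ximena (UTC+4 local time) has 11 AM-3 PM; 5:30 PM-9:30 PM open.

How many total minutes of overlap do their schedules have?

240

Rina in UTC: 07:00-10:30, 14:00-17:30 (subtract 4h to convert from UTC+4).
Pablo in UTC: 07:30-09:30, 14:00-16:30 (subtract 4h to convert from UTC+4).
Ugo in UTC: 07:30-09:00, 10:00-12:00, 14:00-18:00 (subtract 2h to convert from UTC+2).
Ximena in UTC: 07:00-11:00, 13:30-17:30 (subtract 4h to convert from UTC+4).
Rina ∩ Pablo: 07:30-09:30, 14:00-16:30.
Rina ∩ Pablo ∩ Ugo: 07:30-09:00, 14:00-16:30.
Rina ∩ Pablo ∩ Ugo ∩ Ximena: 07:30-09:00, 14:00-16:30.
Summing the common windows: 90 + 150 = 240 minutes.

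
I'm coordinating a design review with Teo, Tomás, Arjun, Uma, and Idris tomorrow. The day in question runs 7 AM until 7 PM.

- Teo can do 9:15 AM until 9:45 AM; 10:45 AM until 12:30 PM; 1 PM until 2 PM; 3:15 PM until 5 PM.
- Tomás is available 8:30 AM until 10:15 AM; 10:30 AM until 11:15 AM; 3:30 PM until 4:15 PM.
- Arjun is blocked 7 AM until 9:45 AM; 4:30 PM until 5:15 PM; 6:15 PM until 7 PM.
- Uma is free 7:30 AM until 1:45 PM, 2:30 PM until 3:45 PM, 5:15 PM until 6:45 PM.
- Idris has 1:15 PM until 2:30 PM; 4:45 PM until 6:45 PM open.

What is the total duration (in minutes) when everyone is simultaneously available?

0

Teo free: 09:15-09:45, 10:45-12:30, 13:00-14:00, 15:15-17:00.
Tomás free: 08:30-10:15, 10:30-11:15, 15:30-16:15.
Arjun free: 09:45-16:30, 17:15-18:15 (invert busy blocks within the working day).
Uma free: 07:30-13:45, 14:30-15:45, 17:15-18:45.
Idris free: 13:15-14:30, 16:45-18:45.
Teo ∩ Tomás: 09:15-09:45, 10:45-11:15, 15:30-16:15.
Teo ∩ Tomás ∩ Arjun: 10:45-11:15, 15:30-16:15.
Teo ∩ Tomás ∩ Arjun ∩ Uma: 10:45-11:15, 15:30-15:45.
Teo ∩ Tomás ∩ Arjun ∩ Uma ∩ Idris: ∅.
There is no time when everyone is free.
There is no common window, so the total is 0 minutes.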